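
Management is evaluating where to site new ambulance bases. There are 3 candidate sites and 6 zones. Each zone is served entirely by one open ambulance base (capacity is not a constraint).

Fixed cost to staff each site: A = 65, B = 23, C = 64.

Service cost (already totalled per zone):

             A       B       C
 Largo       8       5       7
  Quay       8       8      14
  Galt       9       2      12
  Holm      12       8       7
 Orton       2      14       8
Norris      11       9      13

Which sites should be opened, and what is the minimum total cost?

Open B only; minimum total cost 69.

For any fixed open set, each zone goes to its cheapest open site; total = fixed + service.
{B}: Largo→B 5, Quay→B 8, Galt→B 2, Holm→B 8, Orton→B 14, Norris→B 9. Service 46; fixed 23; total 69.
{A}: Largo→A 8, Quay→A 8, Galt→A 9, Holm→A 12, Orton→A 2, Norris→A 11. Service 50; fixed 65; total 115.
{A, B}: service 34 + fixed 88 = 122
{A, B, C}: Largo→B 5, Quay→A 8, Galt→B 2, Holm→C 7, Orton→A 2, Norris→B 9. Service 33; fixed 152; total 185.
No other subset beats 69.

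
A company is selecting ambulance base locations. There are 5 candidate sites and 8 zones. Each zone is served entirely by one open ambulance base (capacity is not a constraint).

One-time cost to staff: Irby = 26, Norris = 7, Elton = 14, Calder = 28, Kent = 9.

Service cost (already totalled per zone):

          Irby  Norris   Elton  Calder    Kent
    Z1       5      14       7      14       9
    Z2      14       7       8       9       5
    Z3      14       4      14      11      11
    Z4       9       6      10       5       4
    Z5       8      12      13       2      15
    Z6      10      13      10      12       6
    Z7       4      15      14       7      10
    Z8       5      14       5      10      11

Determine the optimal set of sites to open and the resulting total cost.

For any fixed open set, each zone goes to its cheapest open site; total = fixed + service.
{Norris, Kent}: Z1→Kent 9, Z2→Kent 5, Z3→Norris 4, Z4→Kent 4, Z5→Norris 12, Z6→Kent 6, Z7→Kent 10, Z8→Kent 11. Service 61; fixed 16; total 77.
{Kent}: service 71 + fixed 9 = 80
{Irby, Norris}: service 49 + fixed 33 = 82
{Irby, Norris, Elton, Calder, Kent}: service 35 + fixed 84 = 119
No other subset beats 77.

Open Norris and Kent; minimum total cost 77.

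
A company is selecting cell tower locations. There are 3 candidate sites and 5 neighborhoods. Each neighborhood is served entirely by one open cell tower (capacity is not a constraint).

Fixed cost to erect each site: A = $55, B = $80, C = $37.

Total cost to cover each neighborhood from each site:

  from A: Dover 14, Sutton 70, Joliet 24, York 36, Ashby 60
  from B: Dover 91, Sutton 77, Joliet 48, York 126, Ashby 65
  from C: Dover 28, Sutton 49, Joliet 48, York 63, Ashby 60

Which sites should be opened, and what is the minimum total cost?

For any fixed open set, each neighborhood goes to its cheapest open site; total = fixed + service.
{A}: Dover→A 14, Sutton→A 70, Joliet→A 24, York→A 36, Ashby→A 60. Service 204; fixed 55; total 259.
{A, C}: service 183 + fixed 92 = 275
{C}: service 248 + fixed 37 = 285
{A, B, C}: Dover→A 14, Sutton→C 49, Joliet→A 24, York→A 36, Ashby→A 60. Service 183; fixed 172; total 355.
No other subset beats 259.

Open A only; minimum total cost 259.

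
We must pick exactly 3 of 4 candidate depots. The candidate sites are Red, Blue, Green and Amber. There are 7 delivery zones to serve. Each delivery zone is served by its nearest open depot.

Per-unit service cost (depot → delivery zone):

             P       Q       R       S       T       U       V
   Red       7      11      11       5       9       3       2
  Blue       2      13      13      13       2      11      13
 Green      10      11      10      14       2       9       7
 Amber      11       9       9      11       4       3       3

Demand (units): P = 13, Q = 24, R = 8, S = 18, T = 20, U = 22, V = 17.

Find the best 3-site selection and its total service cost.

Choose Red, Blue and Amber; total service cost 544.

With exactly 3 open, each delivery zone uses its cheapest among the chosen.
{Red, Blue, Amber}: P→Blue 2·13=26, Q→Amber 9·24=216, R→Amber 9·8=72, S→Red 5·18=90, T→Blue 2·20=40, U→Red 3·22=66, V→Red 2·17=34. Service cost 544.
{Red, Blue, Green}: service cost 600
{Red, Green, Amber}: service cost 609
Among all 4 size-3 choices, {Red, Blue, Amber} is lowest.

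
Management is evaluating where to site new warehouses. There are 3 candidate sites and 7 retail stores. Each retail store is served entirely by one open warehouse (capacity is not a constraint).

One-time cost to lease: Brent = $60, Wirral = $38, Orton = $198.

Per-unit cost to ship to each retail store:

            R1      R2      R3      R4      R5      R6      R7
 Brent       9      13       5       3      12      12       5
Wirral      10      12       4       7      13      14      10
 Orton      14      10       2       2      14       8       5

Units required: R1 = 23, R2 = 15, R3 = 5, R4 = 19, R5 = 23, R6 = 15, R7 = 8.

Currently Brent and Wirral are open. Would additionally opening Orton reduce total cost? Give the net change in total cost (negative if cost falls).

No — net change +79 (cost rises by 79).

Current service cost with {Brent, Wirral}: 960.
Adding Orton: each retail store re-picks its cheapest; new service cost 841, saving 119.
Extra fixed cost: 198. Net change = 198 − 119 = 79.
(Totals: 1058 → 1137.)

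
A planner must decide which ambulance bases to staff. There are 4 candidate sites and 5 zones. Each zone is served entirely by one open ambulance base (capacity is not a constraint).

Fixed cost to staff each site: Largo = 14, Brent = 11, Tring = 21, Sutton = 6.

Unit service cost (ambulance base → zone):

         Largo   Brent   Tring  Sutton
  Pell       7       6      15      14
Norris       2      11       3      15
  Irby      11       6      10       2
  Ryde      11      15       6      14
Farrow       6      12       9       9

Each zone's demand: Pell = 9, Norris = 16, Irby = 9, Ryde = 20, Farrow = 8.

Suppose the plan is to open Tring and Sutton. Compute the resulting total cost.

Total cost: 411

Each zone is assigned to its cheapest site among the open ones.
{Tring, Sutton}: Pell→Sutton 14·9=126, Norris→Tring 3·16=48, Irby→Sutton 2·9=18, Ryde→Tring 6·20=120, Farrow→Tring 9·8=72. Service 384; fixed 27; total 411.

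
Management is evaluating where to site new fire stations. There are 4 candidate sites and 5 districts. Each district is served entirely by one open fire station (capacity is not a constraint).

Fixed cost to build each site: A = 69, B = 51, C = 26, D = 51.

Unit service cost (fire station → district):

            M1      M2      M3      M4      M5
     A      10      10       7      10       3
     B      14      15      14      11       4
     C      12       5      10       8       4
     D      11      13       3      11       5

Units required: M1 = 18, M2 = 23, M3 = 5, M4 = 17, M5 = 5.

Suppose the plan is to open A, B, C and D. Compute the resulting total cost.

Total cost: 658

Each district is assigned to its cheapest site among the open ones.
{A, B, C, D}: M1→A 10·18=180, M2→C 5·23=115, M3→D 3·5=15, M4→C 8·17=136, M5→A 3·5=15. Service 461; fixed 197; total 658.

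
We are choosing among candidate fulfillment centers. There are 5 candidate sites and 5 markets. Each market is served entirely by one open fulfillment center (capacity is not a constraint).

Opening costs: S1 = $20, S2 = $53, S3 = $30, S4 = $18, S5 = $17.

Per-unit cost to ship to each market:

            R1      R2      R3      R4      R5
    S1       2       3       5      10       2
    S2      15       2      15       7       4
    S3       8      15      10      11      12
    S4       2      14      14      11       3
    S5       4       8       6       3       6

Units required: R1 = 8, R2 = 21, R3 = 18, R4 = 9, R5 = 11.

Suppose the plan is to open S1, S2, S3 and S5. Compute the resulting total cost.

Each market is assigned to its cheapest site among the open ones.
{S1, S2, S3, S5}: R1→S1 2·8=16, R2→S2 2·21=42, R3→S1 5·18=90, R4→S5 3·9=27, R5→S1 2·11=22. Service 197; fixed 120; total 317.

Total cost: 317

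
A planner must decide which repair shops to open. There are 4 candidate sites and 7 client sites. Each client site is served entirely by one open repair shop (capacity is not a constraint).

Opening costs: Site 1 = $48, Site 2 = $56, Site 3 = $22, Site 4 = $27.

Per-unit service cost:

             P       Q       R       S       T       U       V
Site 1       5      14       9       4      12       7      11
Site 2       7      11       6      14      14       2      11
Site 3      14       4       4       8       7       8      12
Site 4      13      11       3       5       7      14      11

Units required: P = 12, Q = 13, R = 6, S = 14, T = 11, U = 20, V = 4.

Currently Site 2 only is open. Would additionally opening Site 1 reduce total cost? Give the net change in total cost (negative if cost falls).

Current service cost with {Site 2}: 697.
Adding Site 1: each client site re-picks its cheapest; new service cost 511, saving 186.
Extra fixed cost: 48. Net change = 48 − 186 = -138.
(Totals: 753 → 615.)

Yes — net change −138 (cost falls by 138).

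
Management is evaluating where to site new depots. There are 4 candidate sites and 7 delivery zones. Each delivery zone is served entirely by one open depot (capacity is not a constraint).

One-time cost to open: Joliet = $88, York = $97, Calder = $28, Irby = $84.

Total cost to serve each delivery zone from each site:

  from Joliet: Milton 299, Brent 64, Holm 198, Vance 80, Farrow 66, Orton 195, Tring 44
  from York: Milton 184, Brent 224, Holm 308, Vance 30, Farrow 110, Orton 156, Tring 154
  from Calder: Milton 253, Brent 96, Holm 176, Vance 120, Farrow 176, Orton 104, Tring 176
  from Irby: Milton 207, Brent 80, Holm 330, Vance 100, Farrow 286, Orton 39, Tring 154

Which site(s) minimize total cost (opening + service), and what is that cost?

Open Joliet and Irby; minimum total cost 870.

For any fixed open set, each delivery zone goes to its cheapest open site; total = fixed + service.
{Joliet, Irby}: Milton→Irby 207, Brent→Joliet 64, Holm→Joliet 198, Vance→Joliet 80, Farrow→Joliet 66, Orton→Irby 39, Tring→Joliet 44. Service 698; fixed 172; total 870.
{Joliet, Calder, Irby}: service 676 + fixed 200 = 876
{Joliet, York, Calder}: Milton→York 184, Brent→Joliet 64, Holm→Calder 176, Vance→York 30, Farrow→Joliet 66, Orton→Calder 104, Tring→Joliet 44. Service 668; fixed 213; total 881.
{Joliet, York, Calder, Irby}: service 603 + fixed 297 = 900
(All 15 nonempty subsets were checked; Joliet and Irby is lowest.)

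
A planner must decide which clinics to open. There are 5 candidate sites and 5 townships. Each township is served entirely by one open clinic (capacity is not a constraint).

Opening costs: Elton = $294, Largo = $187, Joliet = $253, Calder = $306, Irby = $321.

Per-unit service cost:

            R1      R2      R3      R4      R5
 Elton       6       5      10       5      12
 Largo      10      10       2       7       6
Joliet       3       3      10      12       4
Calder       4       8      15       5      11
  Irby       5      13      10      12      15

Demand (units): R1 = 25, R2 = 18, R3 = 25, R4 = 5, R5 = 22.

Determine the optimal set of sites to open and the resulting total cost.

Open Largo and Joliet; minimum total cost 742.

For any fixed open set, each township goes to its cheapest open site; total = fixed + service.
{Largo, Joliet}: R1→Joliet 3·25=75, R2→Joliet 3·18=54, R3→Largo 2·25=50, R4→Largo 7·5=35, R5→Joliet 4·22=88. Service 302; fixed 440; total 742.
{Joliet}: service 527 + fixed 253 = 780
{Largo}: R1→Largo 10·25=250, R2→Largo 10·18=180, R3→Largo 2·25=50, R4→Largo 7·5=35, R5→Largo 6·22=132. Service 647; fixed 187; total 834.
{Elton, Largo, Joliet, Calder, Irby}: service 292 + fixed 1361 = 1653
No other subset beats 742.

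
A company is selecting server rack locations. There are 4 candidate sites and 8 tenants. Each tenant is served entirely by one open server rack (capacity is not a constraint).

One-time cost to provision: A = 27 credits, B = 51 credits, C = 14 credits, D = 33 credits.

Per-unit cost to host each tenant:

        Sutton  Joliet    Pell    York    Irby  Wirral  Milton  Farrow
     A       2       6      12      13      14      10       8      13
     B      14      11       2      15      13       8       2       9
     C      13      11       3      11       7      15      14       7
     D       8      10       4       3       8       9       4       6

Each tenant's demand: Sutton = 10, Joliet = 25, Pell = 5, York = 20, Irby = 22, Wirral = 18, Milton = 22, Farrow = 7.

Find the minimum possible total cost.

For any fixed open set, each tenant goes to its cheapest open site; total = fixed + service.
{A, B, C, D}: Sutton→A 2·10=20, Joliet→A 6·25=150, Pell→B 2·5=10, York→D 3·20=60, Irby→C 7·22=154, Wirral→B 8·18=144, Milton→B 2·22=44, Farrow→D 6·7=42. Service 624; fixed 125; total 749.
{A, B, D}: service 646 + fixed 111 = 757
{A, C, D}: service 691 + fixed 74 = 765
{C}: Sutton→C 13·10=130, Joliet→C 11·25=275, Pell→C 3·5=15, York→C 11·20=220, Irby→C 7·22=154, Wirral→C 15·18=270, Milton→C 14·22=308, Farrow→C 7·7=49. Service 1421; fixed 14; total 1435.
No other subset beats 749.

Minimum total cost: 749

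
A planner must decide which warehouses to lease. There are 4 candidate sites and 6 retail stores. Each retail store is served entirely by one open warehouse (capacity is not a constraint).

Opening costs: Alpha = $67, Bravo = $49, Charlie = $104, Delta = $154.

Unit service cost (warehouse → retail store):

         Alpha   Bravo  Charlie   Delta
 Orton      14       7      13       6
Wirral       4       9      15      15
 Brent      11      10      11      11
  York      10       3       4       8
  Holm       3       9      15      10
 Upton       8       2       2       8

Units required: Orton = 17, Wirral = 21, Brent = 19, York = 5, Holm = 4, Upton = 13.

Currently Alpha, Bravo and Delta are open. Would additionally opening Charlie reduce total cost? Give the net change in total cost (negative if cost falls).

Current service cost with {Alpha, Bravo, Delta}: 429.
Adding Charlie: each retail store re-picks its cheapest; new service cost 429, saving 0.
Extra fixed cost: 104. Net change = 104 − 0 = 104.
(Totals: 699 → 803.)

No — net change +104 (cost rises by 104).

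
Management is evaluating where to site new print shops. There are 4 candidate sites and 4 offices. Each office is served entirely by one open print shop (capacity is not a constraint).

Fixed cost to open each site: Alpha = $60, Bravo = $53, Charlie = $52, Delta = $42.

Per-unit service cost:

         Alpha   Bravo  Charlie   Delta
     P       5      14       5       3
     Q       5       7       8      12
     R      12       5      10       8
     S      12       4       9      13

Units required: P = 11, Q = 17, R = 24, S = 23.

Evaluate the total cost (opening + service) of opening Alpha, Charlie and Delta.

Each office is assigned to its cheapest site among the open ones.
{Alpha, Charlie, Delta}: P→Delta 3·11=33, Q→Alpha 5·17=85, R→Delta 8·24=192, S→Charlie 9·23=207. Service 517; fixed 154; total 671.

Total cost: 671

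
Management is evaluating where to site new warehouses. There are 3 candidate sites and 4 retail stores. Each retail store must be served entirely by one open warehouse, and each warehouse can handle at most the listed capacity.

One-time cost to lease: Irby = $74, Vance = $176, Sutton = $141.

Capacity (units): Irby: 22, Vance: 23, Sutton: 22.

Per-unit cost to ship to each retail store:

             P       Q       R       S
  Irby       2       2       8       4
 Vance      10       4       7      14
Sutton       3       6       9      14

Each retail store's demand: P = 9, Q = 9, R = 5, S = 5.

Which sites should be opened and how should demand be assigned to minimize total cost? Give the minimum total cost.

Open {Irby, Sutton}: P→Sutton 3·9=27, Q→Irby 2·9=18, R→Irby 8·5=40, S→Irby 4·5=20.
Loads: Irby carries 19/22, Sutton carries 9/22. Service 105; fixed 215; total 320.
Next best feasible plan costs 325.

Minimum total cost: 320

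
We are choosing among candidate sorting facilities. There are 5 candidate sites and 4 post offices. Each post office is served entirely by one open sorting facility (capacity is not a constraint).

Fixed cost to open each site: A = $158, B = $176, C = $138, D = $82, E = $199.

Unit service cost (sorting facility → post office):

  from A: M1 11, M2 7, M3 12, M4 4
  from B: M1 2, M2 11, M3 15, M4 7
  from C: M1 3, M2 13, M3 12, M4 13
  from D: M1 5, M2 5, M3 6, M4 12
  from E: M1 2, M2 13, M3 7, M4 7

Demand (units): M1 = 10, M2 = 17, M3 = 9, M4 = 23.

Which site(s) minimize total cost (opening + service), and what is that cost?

For any fixed open set, each post office goes to its cheapest open site; total = fixed + service.
{A, D}: M1→D 5·10=50, M2→D 5·17=85, M3→D 6·9=54, M4→A 4·23=92. Service 281; fixed 240; total 521.
{D}: service 465 + fixed 82 = 547
{B, D}: M1→B 2·10=20, M2→D 5·17=85, M3→D 6·9=54, M4→B 7·23=161. Service 320; fixed 258; total 578.
{A, B, C, D, E}: M1→B 2·10=20, M2→D 5·17=85, M3→D 6·9=54, M4→A 4·23=92. Service 251; fixed 753; total 1004.
No other subset beats 521.

Open A and D; minimum total cost 521.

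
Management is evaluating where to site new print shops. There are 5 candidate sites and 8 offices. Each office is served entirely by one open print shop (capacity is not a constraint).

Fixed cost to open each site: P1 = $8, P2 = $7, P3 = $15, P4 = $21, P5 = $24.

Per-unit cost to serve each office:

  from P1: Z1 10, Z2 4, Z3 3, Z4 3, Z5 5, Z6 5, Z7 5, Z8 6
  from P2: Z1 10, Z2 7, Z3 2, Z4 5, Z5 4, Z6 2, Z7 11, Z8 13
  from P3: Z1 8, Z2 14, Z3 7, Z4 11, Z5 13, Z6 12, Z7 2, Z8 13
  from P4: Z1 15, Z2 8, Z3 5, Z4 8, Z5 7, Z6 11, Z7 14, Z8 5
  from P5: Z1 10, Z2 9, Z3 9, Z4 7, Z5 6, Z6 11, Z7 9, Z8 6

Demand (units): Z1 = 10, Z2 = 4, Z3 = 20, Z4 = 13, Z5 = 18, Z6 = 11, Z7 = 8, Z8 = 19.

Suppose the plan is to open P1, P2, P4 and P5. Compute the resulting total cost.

Each office is assigned to its cheapest site among the open ones.
{P1, P2, P4, P5}: Z1→P1 10·10=100, Z2→P1 4·4=16, Z3→P2 2·20=40, Z4→P1 3·13=39, Z5→P2 4·18=72, Z6→P2 2·11=22, Z7→P1 5·8=40, Z8→P4 5·19=95. Service 424; fixed 60; total 484.

Total cost: 484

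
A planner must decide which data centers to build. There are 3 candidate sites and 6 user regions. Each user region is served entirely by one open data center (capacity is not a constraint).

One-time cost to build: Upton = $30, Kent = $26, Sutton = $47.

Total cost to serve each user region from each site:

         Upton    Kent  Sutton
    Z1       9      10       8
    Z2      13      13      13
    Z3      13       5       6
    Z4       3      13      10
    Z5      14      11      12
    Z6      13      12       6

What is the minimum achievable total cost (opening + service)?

For any fixed open set, each user region goes to its cheapest open site; total = fixed + service.
{Kent}: Z1→Kent 10, Z2→Kent 13, Z3→Kent 5, Z4→Kent 13, Z5→Kent 11, Z6→Kent 12. Service 64; fixed 26; total 90.
{Upton}: service 65 + fixed 30 = 95
{Sutton}: service 55 + fixed 47 = 102
{Upton, Kent, Sutton}: service 46 + fixed 103 = 149
No other subset beats 90.

Minimum total cost: 90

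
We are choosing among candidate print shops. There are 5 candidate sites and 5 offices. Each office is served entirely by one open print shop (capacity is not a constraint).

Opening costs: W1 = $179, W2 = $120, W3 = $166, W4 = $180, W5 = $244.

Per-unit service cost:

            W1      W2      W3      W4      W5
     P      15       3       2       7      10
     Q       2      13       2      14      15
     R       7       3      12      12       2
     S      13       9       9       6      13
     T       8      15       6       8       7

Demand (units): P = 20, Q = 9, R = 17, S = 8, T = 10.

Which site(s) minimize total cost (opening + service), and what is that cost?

For any fixed open set, each office goes to its cheapest open site; total = fixed + service.
{W2, W3}: P→W3 2·20=40, Q→W3 2·9=18, R→W2 3·17=51, S→W2 9·8=72, T→W3 6·10=60. Service 241; fixed 286; total 527.
{W3}: service 394 + fixed 166 = 560
{W2}: P→W2 3·20=60, Q→W2 13·9=117, R→W2 3·17=51, S→W2 9·8=72, T→W2 15·10=150. Service 450; fixed 120; total 570.
{W1, W2, W3, W4, W5}: service 200 + fixed 889 = 1089
No other subset beats 527.

Open W2 and W3; minimum total cost 527.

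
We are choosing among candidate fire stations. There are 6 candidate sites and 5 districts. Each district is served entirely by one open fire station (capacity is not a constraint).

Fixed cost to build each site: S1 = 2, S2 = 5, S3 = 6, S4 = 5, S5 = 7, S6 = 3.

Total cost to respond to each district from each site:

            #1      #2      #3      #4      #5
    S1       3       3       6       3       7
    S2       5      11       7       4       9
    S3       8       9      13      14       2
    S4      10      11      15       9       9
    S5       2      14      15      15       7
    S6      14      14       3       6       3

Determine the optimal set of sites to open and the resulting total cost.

For any fixed open set, each district goes to its cheapest open site; total = fixed + service.
{S1, S6}: #1→S1 3, #2→S1 3, #3→S6 3, #4→S1 3, #5→S6 3. Service 15; fixed 5; total 20.
{S1}: service 22 + fixed 2 = 24
{S1, S2, S6}: #1→S1 3, #2→S1 3, #3→S6 3, #4→S1 3, #5→S6 3. Service 15; fixed 10; total 25.
{S1, S2, S3, S4, S5, S6}: service 13 + fixed 28 = 41
No other subset beats 20.

Open S1 and S6; minimum total cost 20.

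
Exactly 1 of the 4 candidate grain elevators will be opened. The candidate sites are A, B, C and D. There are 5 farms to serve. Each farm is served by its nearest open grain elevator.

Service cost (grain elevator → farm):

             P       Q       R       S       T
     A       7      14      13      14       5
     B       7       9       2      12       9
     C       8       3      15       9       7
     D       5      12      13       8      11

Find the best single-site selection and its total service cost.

Choose B only; total service cost 39.

With exactly 1 open, each farm uses its cheapest among the chosen.
{B}: P→B 7, Q→B 9, R→B 2, S→B 12, T→B 9. Service cost 39.
{C}: service cost 42
{D}: service cost 49
Among all 4 size-1 choices, {B} is lowest.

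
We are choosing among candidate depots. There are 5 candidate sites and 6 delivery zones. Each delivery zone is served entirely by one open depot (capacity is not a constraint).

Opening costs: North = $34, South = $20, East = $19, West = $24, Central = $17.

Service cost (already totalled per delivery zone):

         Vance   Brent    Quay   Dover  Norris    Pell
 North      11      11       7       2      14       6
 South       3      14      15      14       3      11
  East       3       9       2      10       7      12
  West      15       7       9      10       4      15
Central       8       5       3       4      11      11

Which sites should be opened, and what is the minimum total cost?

Open Central only; minimum total cost 59.

For any fixed open set, each delivery zone goes to its cheapest open site; total = fixed + service.
{Central}: Vance→Central 8, Brent→Central 5, Quay→Central 3, Dover→Central 4, Norris→Central 11, Pell→Central 11. Service 42; fixed 17; total 59.
{East}: service 43 + fixed 19 = 62
{South, Central}: Vance→South 3, Brent→Central 5, Quay→Central 3, Dover→Central 4, Norris→South 3, Pell→South 11. Service 29; fixed 37; total 66.
{North, South, East, West, Central}: service 21 + fixed 114 = 135
No other subset beats 59.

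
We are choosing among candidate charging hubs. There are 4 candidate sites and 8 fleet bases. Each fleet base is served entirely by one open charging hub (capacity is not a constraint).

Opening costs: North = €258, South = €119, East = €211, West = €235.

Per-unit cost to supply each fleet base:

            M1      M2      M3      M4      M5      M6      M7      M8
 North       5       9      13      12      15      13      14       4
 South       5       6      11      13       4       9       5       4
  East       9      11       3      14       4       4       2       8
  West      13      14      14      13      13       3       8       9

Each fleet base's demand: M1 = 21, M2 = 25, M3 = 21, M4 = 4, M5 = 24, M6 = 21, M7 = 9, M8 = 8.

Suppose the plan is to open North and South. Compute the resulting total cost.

Total cost: 1273

Each fleet base is assigned to its cheapest site among the open ones.
{North, South}: M1→North 5·21=105, M2→South 6·25=150, M3→South 11·21=231, M4→North 12·4=48, M5→South 4·24=96, M6→South 9·21=189, M7→South 5·9=45, M8→North 4·8=32. Service 896; fixed 377; total 1273.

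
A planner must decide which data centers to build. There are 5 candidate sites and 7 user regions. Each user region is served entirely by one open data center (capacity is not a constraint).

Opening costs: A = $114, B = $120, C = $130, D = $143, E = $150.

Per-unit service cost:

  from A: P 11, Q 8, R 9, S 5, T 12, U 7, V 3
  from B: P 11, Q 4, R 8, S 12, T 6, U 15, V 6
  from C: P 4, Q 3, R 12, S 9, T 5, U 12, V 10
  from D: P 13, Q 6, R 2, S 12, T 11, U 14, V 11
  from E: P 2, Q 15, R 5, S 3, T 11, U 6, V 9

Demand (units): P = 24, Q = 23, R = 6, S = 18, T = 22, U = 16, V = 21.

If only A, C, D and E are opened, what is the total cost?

Each user region is assigned to its cheapest site among the open ones.
{A, C, D, E}: P→E 2·24=48, Q→C 3·23=69, R→D 2·6=12, S→E 3·18=54, T→C 5·22=110, U→E 6·16=96, V→A 3·21=63. Service 452; fixed 537; total 989.

Total cost: 989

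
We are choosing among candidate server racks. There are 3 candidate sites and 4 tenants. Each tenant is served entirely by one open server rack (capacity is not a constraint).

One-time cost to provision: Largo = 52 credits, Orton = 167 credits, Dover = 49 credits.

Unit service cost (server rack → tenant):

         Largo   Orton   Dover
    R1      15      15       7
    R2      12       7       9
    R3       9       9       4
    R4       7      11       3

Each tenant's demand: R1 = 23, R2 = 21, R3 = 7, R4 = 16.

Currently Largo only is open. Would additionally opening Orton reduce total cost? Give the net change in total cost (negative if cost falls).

No — net change +62 (cost rises by 62).

Current service cost with {Largo}: 772.
Adding Orton: each tenant re-picks its cheapest; new service cost 667, saving 105.
Extra fixed cost: 167. Net change = 167 − 105 = 62.
(Totals: 824 → 886.)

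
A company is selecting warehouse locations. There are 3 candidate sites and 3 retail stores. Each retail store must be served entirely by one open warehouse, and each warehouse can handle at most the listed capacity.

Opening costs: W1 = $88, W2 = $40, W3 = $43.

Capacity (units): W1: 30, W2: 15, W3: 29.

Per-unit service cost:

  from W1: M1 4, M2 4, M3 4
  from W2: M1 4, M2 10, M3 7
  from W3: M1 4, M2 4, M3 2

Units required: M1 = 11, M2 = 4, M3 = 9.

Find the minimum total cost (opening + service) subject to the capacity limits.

Minimum total cost: 121

Open {W3}: M1→W3 4·11=44, M2→W3 4·4=16, M3→W3 2·9=18.
Loads: W3 carries 24/29. Service 78; fixed 43; total 121.
Next best feasible plan costs 161.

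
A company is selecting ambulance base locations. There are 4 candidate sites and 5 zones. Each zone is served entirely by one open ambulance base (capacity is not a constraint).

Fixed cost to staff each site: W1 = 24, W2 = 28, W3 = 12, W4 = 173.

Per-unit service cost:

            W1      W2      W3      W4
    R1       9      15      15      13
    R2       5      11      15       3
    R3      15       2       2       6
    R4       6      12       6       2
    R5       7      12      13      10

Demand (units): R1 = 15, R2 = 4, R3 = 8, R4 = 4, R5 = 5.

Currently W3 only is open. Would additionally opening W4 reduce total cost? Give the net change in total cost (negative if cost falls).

No — net change +64 (cost rises by 64).

Current service cost with {W3}: 390.
Adding W4: each zone re-picks its cheapest; new service cost 281, saving 109.
Extra fixed cost: 173. Net change = 173 − 109 = 64.
(Totals: 402 → 466.)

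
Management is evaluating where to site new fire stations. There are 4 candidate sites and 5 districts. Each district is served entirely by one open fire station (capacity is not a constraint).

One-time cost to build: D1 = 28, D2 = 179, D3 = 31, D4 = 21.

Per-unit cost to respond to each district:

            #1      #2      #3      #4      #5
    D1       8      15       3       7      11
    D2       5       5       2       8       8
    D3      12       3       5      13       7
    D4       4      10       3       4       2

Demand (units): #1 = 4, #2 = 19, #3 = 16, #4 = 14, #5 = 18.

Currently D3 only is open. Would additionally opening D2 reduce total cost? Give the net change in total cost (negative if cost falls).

Current service cost with {D3}: 493.
Adding D2: each district re-picks its cheapest; new service cost 347, saving 146.
Extra fixed cost: 179. Net change = 179 − 146 = 33.
(Totals: 524 → 557.)

No — net change +33 (cost rises by 33).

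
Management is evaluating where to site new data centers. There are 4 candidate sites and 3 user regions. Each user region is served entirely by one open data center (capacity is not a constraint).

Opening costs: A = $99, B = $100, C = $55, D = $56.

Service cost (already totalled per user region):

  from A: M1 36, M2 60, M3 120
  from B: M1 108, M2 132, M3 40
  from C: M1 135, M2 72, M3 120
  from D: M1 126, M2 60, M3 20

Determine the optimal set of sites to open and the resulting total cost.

For any fixed open set, each user region goes to its cheapest open site; total = fixed + service.
{D}: M1→D 126, M2→D 60, M3→D 20. Service 206; fixed 56; total 262.
{A, D}: service 116 + fixed 155 = 271
{A}: M1→A 36, M2→A 60, M3→A 120. Service 216; fixed 99; total 315.
{A, B, C, D}: service 116 + fixed 310 = 426
No other subset beats 262.

Open D only; minimum total cost 262.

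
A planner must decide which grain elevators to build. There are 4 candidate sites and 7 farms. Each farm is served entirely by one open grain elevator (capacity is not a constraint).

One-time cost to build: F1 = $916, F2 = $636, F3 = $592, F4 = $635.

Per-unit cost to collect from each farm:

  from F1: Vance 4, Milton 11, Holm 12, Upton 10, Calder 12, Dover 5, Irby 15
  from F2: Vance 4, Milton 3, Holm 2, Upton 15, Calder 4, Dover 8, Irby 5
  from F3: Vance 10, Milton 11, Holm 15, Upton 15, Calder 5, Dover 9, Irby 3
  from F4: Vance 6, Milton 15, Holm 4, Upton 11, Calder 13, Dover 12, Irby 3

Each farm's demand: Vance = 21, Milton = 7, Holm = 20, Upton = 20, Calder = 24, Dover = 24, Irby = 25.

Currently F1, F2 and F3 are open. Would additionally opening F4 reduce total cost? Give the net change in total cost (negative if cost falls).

No — net change +635 (cost rises by 635).

Current service cost with {F1, F2, F3}: 636.
Adding F4: each farm re-picks its cheapest; new service cost 636, saving 0.
Extra fixed cost: 635. Net change = 635 − 0 = 635.
(Totals: 2780 → 3415.)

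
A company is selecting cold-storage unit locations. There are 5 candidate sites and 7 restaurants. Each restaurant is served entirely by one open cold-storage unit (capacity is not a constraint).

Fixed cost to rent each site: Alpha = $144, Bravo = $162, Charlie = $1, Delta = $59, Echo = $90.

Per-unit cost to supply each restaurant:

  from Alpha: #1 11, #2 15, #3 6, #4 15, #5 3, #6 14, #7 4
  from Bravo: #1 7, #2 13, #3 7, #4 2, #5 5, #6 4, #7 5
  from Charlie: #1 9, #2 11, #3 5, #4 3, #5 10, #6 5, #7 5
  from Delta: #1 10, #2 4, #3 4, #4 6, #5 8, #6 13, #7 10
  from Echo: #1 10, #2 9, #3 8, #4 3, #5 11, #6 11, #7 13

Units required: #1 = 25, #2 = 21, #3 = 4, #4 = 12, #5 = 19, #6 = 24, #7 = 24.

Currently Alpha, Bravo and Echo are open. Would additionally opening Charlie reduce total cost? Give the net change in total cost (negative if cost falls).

Yes — net change −3 (cost falls by 3).

Current service cost with {Alpha, Bravo, Echo}: 661.
Adding Charlie: each restaurant re-picks its cheapest; new service cost 657, saving 4.
Extra fixed cost: 1. Net change = 1 − 4 = -3.
(Totals: 1057 → 1054.)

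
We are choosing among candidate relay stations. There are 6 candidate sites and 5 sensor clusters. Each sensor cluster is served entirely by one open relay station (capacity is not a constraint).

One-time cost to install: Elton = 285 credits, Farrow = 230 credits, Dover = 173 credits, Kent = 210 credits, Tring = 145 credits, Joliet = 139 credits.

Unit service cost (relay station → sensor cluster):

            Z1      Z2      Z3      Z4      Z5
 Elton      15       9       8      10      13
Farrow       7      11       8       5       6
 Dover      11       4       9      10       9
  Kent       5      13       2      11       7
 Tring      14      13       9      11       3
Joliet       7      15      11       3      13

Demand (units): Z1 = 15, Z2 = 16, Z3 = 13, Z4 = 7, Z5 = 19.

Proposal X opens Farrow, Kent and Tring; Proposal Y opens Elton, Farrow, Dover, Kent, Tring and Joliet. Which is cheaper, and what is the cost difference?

Proposal X is cheaper by 471.

Proposal X: {Farrow, Kent, Tring}: Z1→Kent 5·15=75, Z2→Farrow 11·16=176, Z3→Kent 2·13=26, Z4→Farrow 5·7=35, Z5→Tring 3·19=57. Service 369; fixed 585; total 954.
Proposal Y: {Elton, Farrow, Dover, Kent, Tring, Joliet}: Z1→Kent 5·15=75, Z2→Dover 4·16=64, Z3→Kent 2·13=26, Z4→Joliet 3·7=21, Z5→Tring 3·19=57. Service 243; fixed 1182; total 1425.
Difference: |954 − 1425| = 471.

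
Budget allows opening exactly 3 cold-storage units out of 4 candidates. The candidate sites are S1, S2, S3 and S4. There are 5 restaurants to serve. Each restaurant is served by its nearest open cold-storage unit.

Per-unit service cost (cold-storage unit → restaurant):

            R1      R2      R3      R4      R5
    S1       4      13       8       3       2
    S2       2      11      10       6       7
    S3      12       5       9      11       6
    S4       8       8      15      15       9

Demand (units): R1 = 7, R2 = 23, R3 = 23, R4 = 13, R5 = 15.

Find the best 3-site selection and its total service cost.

With exactly 3 open, each restaurant uses its cheapest among the chosen.
{S1, S2, S3}: R1→S2 2·7=14, R2→S3 5·23=115, R3→S1 8·23=184, R4→S1 3·13=39, R5→S1 2·15=30. Service cost 382.
{S1, S3, S4}: service cost 396
{S1, S2, S4}: service cost 451
Among all 4 size-3 choices, {S1, S2, S3} is lowest.

Choose S1, S2 and S3; total service cost 382.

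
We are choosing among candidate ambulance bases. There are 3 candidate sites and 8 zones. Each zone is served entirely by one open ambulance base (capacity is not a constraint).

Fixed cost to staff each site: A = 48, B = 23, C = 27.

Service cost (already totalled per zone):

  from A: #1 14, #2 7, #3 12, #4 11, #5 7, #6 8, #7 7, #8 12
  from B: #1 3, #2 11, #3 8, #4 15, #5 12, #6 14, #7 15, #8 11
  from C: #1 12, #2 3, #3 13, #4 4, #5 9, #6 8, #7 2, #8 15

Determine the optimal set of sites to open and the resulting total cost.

Open C only; minimum total cost 93.

For any fixed open set, each zone goes to its cheapest open site; total = fixed + service.
{C}: #1→C 12, #2→C 3, #3→C 13, #4→C 4, #5→C 9, #6→C 8, #7→C 2, #8→C 15. Service 66; fixed 27; total 93.
{B, C}: service 48 + fixed 50 = 98
{B}: service 89 + fixed 23 = 112
{A, B, C}: service 46 + fixed 98 = 144
No other subset beats 93.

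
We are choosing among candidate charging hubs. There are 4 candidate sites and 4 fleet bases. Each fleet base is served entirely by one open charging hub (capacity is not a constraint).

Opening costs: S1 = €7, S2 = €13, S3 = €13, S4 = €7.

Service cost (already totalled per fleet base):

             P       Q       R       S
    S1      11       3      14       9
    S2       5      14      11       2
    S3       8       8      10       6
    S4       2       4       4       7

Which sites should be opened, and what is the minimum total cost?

For any fixed open set, each fleet base goes to its cheapest open site; total = fixed + service.
{S4}: P→S4 2, Q→S4 4, R→S4 4, S→S4 7. Service 17; fixed 7; total 24.
{S1, S4}: P→S4 2, Q→S1 3, R→S4 4, S→S4 7. Service 16; fixed 14; total 30.
{S2, S4}: service 12 + fixed 20 = 32
{S1, S2, S3, S4}: P→S4 2, Q→S1 3, R→S4 4, S→S2 2. Service 11; fixed 40; total 51.
No other subset beats 24.

Open S4 only; minimum total cost 24.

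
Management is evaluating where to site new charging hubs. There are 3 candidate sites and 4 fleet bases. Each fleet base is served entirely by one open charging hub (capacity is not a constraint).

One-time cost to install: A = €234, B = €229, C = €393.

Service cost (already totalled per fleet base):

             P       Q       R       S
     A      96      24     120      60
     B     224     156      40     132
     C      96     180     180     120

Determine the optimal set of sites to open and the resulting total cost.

Open A only; minimum total cost 534.

For any fixed open set, each fleet base goes to its cheapest open site; total = fixed + service.
{A}: P→A 96, Q→A 24, R→A 120, S→A 60. Service 300; fixed 234; total 534.
{A, B}: P→A 96, Q→A 24, R→B 40, S→A 60. Service 220; fixed 463; total 683.
{B}: service 552 + fixed 229 = 781
{A, B, C}: P→A 96, Q→A 24, R→B 40, S→A 60. Service 220; fixed 856; total 1076.
No other subset beats 534.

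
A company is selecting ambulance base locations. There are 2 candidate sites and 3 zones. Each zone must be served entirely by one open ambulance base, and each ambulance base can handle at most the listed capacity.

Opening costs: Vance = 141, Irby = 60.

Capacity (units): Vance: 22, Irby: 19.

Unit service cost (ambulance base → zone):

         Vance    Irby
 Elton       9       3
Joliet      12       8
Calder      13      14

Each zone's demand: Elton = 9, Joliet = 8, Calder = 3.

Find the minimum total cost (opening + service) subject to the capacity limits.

Minimum total cost: 331

Open {Vance, Irby}: Elton→Irby 3·9=27, Joliet→Irby 8·8=64, Calder→Vance 13·3=39.
Loads: Vance carries 3/22, Irby carries 17/19. Service 130; fixed 201; total 331.
Next best feasible plan costs 357.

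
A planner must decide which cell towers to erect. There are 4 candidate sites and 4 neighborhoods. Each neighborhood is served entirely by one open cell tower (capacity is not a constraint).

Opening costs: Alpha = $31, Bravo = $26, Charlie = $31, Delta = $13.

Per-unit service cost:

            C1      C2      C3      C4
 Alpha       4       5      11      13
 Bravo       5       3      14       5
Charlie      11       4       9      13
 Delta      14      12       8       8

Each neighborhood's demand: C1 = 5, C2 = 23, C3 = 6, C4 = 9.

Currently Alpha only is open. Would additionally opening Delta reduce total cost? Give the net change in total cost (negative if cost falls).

Yes — net change −50 (cost falls by 50).

Current service cost with {Alpha}: 318.
Adding Delta: each neighborhood re-picks its cheapest; new service cost 255, saving 63.
Extra fixed cost: 13. Net change = 13 − 63 = -50.
(Totals: 349 → 299.)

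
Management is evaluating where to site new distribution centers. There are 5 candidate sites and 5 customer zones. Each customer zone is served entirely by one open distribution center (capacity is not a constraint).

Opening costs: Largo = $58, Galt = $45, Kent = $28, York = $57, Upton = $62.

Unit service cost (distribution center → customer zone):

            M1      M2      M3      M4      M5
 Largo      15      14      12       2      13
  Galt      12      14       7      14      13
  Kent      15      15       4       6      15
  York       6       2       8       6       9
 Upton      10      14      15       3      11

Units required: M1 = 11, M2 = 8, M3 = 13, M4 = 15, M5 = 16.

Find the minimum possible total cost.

For any fixed open set, each customer zone goes to its cheapest open site; total = fixed + service.
{Largo, Kent, York}: M1→York 6·11=66, M2→York 2·8=16, M3→Kent 4·13=52, M4→Largo 2·15=30, M5→York 9·16=144. Service 308; fixed 143; total 451.
{Kent, York}: service 368 + fixed 85 = 453
{Kent, York, Upton}: service 323 + fixed 147 = 470
{Largo, Galt, Kent, York, Upton}: service 308 + fixed 250 = 558
No other subset beats 451.

Minimum total cost: 451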